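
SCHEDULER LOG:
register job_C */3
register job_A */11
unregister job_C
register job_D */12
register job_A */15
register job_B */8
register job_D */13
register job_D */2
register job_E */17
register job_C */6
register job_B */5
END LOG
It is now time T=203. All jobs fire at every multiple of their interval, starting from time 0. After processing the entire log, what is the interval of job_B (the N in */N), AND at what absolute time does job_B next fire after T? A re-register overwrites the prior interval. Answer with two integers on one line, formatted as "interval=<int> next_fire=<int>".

Op 1: register job_C */3 -> active={job_C:*/3}
Op 2: register job_A */11 -> active={job_A:*/11, job_C:*/3}
Op 3: unregister job_C -> active={job_A:*/11}
Op 4: register job_D */12 -> active={job_A:*/11, job_D:*/12}
Op 5: register job_A */15 -> active={job_A:*/15, job_D:*/12}
Op 6: register job_B */8 -> active={job_A:*/15, job_B:*/8, job_D:*/12}
Op 7: register job_D */13 -> active={job_A:*/15, job_B:*/8, job_D:*/13}
Op 8: register job_D */2 -> active={job_A:*/15, job_B:*/8, job_D:*/2}
Op 9: register job_E */17 -> active={job_A:*/15, job_B:*/8, job_D:*/2, job_E:*/17}
Op 10: register job_C */6 -> active={job_A:*/15, job_B:*/8, job_C:*/6, job_D:*/2, job_E:*/17}
Op 11: register job_B */5 -> active={job_A:*/15, job_B:*/5, job_C:*/6, job_D:*/2, job_E:*/17}
Final interval of job_B = 5
Next fire of job_B after T=203: (203//5+1)*5 = 205

Answer: interval=5 next_fire=205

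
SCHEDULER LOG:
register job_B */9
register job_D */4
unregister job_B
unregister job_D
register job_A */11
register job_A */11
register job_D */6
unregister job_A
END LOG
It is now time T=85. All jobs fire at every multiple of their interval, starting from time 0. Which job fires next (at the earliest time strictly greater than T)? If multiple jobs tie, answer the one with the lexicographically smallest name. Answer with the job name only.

Answer: job_D

Derivation:
Op 1: register job_B */9 -> active={job_B:*/9}
Op 2: register job_D */4 -> active={job_B:*/9, job_D:*/4}
Op 3: unregister job_B -> active={job_D:*/4}
Op 4: unregister job_D -> active={}
Op 5: register job_A */11 -> active={job_A:*/11}
Op 6: register job_A */11 -> active={job_A:*/11}
Op 7: register job_D */6 -> active={job_A:*/11, job_D:*/6}
Op 8: unregister job_A -> active={job_D:*/6}
  job_D: interval 6, next fire after T=85 is 90
Earliest = 90, winner (lex tiebreak) = job_D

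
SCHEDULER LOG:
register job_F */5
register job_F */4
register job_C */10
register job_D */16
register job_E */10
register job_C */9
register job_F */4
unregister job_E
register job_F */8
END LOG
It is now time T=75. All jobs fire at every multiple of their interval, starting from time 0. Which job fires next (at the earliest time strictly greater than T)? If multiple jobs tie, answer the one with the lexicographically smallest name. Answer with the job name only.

Op 1: register job_F */5 -> active={job_F:*/5}
Op 2: register job_F */4 -> active={job_F:*/4}
Op 3: register job_C */10 -> active={job_C:*/10, job_F:*/4}
Op 4: register job_D */16 -> active={job_C:*/10, job_D:*/16, job_F:*/4}
Op 5: register job_E */10 -> active={job_C:*/10, job_D:*/16, job_E:*/10, job_F:*/4}
Op 6: register job_C */9 -> active={job_C:*/9, job_D:*/16, job_E:*/10, job_F:*/4}
Op 7: register job_F */4 -> active={job_C:*/9, job_D:*/16, job_E:*/10, job_F:*/4}
Op 8: unregister job_E -> active={job_C:*/9, job_D:*/16, job_F:*/4}
Op 9: register job_F */8 -> active={job_C:*/9, job_D:*/16, job_F:*/8}
  job_C: interval 9, next fire after T=75 is 81
  job_D: interval 16, next fire after T=75 is 80
  job_F: interval 8, next fire after T=75 is 80
Earliest = 80, winner (lex tiebreak) = job_D

Answer: job_D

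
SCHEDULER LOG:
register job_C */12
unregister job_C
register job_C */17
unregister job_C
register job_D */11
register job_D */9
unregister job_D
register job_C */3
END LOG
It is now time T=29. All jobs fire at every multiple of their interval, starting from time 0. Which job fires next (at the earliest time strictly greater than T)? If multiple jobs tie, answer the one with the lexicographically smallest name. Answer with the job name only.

Op 1: register job_C */12 -> active={job_C:*/12}
Op 2: unregister job_C -> active={}
Op 3: register job_C */17 -> active={job_C:*/17}
Op 4: unregister job_C -> active={}
Op 5: register job_D */11 -> active={job_D:*/11}
Op 6: register job_D */9 -> active={job_D:*/9}
Op 7: unregister job_D -> active={}
Op 8: register job_C */3 -> active={job_C:*/3}
  job_C: interval 3, next fire after T=29 is 30
Earliest = 30, winner (lex tiebreak) = job_C

Answer: job_C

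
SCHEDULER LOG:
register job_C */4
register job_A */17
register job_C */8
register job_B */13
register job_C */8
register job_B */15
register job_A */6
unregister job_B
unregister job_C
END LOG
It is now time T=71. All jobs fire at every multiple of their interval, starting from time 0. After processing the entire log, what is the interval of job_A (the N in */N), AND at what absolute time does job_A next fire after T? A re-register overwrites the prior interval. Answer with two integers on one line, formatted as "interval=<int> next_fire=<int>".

Op 1: register job_C */4 -> active={job_C:*/4}
Op 2: register job_A */17 -> active={job_A:*/17, job_C:*/4}
Op 3: register job_C */8 -> active={job_A:*/17, job_C:*/8}
Op 4: register job_B */13 -> active={job_A:*/17, job_B:*/13, job_C:*/8}
Op 5: register job_C */8 -> active={job_A:*/17, job_B:*/13, job_C:*/8}
Op 6: register job_B */15 -> active={job_A:*/17, job_B:*/15, job_C:*/8}
Op 7: register job_A */6 -> active={job_A:*/6, job_B:*/15, job_C:*/8}
Op 8: unregister job_B -> active={job_A:*/6, job_C:*/8}
Op 9: unregister job_C -> active={job_A:*/6}
Final interval of job_A = 6
Next fire of job_A after T=71: (71//6+1)*6 = 72

Answer: interval=6 next_fire=72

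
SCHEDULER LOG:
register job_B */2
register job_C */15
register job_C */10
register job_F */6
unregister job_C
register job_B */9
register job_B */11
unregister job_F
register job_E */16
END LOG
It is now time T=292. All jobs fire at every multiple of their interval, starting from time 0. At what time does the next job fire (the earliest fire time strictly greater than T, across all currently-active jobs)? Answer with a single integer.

Op 1: register job_B */2 -> active={job_B:*/2}
Op 2: register job_C */15 -> active={job_B:*/2, job_C:*/15}
Op 3: register job_C */10 -> active={job_B:*/2, job_C:*/10}
Op 4: register job_F */6 -> active={job_B:*/2, job_C:*/10, job_F:*/6}
Op 5: unregister job_C -> active={job_B:*/2, job_F:*/6}
Op 6: register job_B */9 -> active={job_B:*/9, job_F:*/6}
Op 7: register job_B */11 -> active={job_B:*/11, job_F:*/6}
Op 8: unregister job_F -> active={job_B:*/11}
Op 9: register job_E */16 -> active={job_B:*/11, job_E:*/16}
  job_B: interval 11, next fire after T=292 is 297
  job_E: interval 16, next fire after T=292 is 304
Earliest fire time = 297 (job job_B)

Answer: 297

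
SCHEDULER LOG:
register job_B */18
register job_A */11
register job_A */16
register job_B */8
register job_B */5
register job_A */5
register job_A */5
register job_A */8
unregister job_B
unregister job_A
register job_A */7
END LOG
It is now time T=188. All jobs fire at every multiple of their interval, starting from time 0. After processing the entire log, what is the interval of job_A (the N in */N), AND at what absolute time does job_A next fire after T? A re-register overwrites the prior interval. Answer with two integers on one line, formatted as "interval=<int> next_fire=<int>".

Op 1: register job_B */18 -> active={job_B:*/18}
Op 2: register job_A */11 -> active={job_A:*/11, job_B:*/18}
Op 3: register job_A */16 -> active={job_A:*/16, job_B:*/18}
Op 4: register job_B */8 -> active={job_A:*/16, job_B:*/8}
Op 5: register job_B */5 -> active={job_A:*/16, job_B:*/5}
Op 6: register job_A */5 -> active={job_A:*/5, job_B:*/5}
Op 7: register job_A */5 -> active={job_A:*/5, job_B:*/5}
Op 8: register job_A */8 -> active={job_A:*/8, job_B:*/5}
Op 9: unregister job_B -> active={job_A:*/8}
Op 10: unregister job_A -> active={}
Op 11: register job_A */7 -> active={job_A:*/7}
Final interval of job_A = 7
Next fire of job_A after T=188: (188//7+1)*7 = 189

Answer: interval=7 next_fire=189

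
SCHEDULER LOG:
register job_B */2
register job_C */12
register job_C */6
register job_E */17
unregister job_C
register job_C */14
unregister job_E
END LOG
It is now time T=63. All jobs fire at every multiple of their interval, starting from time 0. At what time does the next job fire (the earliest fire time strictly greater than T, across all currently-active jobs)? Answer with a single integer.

Answer: 64

Derivation:
Op 1: register job_B */2 -> active={job_B:*/2}
Op 2: register job_C */12 -> active={job_B:*/2, job_C:*/12}
Op 3: register job_C */6 -> active={job_B:*/2, job_C:*/6}
Op 4: register job_E */17 -> active={job_B:*/2, job_C:*/6, job_E:*/17}
Op 5: unregister job_C -> active={job_B:*/2, job_E:*/17}
Op 6: register job_C */14 -> active={job_B:*/2, job_C:*/14, job_E:*/17}
Op 7: unregister job_E -> active={job_B:*/2, job_C:*/14}
  job_B: interval 2, next fire after T=63 is 64
  job_C: interval 14, next fire after T=63 is 70
Earliest fire time = 64 (job job_B)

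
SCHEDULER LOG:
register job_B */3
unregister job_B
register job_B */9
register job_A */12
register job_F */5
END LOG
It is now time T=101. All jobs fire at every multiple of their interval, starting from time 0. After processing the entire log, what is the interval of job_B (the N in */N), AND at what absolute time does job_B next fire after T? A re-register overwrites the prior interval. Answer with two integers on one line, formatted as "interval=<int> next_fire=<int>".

Op 1: register job_B */3 -> active={job_B:*/3}
Op 2: unregister job_B -> active={}
Op 3: register job_B */9 -> active={job_B:*/9}
Op 4: register job_A */12 -> active={job_A:*/12, job_B:*/9}
Op 5: register job_F */5 -> active={job_A:*/12, job_B:*/9, job_F:*/5}
Final interval of job_B = 9
Next fire of job_B after T=101: (101//9+1)*9 = 108

Answer: interval=9 next_fire=108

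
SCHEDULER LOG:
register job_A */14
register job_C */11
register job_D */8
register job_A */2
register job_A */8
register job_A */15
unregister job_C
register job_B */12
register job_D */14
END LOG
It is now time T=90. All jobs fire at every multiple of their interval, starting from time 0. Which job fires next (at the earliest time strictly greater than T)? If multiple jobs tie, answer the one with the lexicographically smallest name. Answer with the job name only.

Answer: job_B

Derivation:
Op 1: register job_A */14 -> active={job_A:*/14}
Op 2: register job_C */11 -> active={job_A:*/14, job_C:*/11}
Op 3: register job_D */8 -> active={job_A:*/14, job_C:*/11, job_D:*/8}
Op 4: register job_A */2 -> active={job_A:*/2, job_C:*/11, job_D:*/8}
Op 5: register job_A */8 -> active={job_A:*/8, job_C:*/11, job_D:*/8}
Op 6: register job_A */15 -> active={job_A:*/15, job_C:*/11, job_D:*/8}
Op 7: unregister job_C -> active={job_A:*/15, job_D:*/8}
Op 8: register job_B */12 -> active={job_A:*/15, job_B:*/12, job_D:*/8}
Op 9: register job_D */14 -> active={job_A:*/15, job_B:*/12, job_D:*/14}
  job_A: interval 15, next fire after T=90 is 105
  job_B: interval 12, next fire after T=90 is 96
  job_D: interval 14, next fire after T=90 is 98
Earliest = 96, winner (lex tiebreak) = job_B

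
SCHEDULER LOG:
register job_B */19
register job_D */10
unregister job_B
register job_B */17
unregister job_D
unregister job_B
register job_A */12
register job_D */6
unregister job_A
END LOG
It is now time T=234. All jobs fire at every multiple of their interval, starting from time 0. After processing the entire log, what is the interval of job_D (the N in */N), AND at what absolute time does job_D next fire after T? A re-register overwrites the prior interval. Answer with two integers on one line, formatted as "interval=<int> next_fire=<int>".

Op 1: register job_B */19 -> active={job_B:*/19}
Op 2: register job_D */10 -> active={job_B:*/19, job_D:*/10}
Op 3: unregister job_B -> active={job_D:*/10}
Op 4: register job_B */17 -> active={job_B:*/17, job_D:*/10}
Op 5: unregister job_D -> active={job_B:*/17}
Op 6: unregister job_B -> active={}
Op 7: register job_A */12 -> active={job_A:*/12}
Op 8: register job_D */6 -> active={job_A:*/12, job_D:*/6}
Op 9: unregister job_A -> active={job_D:*/6}
Final interval of job_D = 6
Next fire of job_D after T=234: (234//6+1)*6 = 240

Answer: interval=6 next_fire=240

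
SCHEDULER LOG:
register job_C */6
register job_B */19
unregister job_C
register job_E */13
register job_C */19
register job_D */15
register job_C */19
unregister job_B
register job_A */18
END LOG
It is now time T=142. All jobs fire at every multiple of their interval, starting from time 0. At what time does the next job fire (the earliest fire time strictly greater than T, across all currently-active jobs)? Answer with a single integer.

Op 1: register job_C */6 -> active={job_C:*/6}
Op 2: register job_B */19 -> active={job_B:*/19, job_C:*/6}
Op 3: unregister job_C -> active={job_B:*/19}
Op 4: register job_E */13 -> active={job_B:*/19, job_E:*/13}
Op 5: register job_C */19 -> active={job_B:*/19, job_C:*/19, job_E:*/13}
Op 6: register job_D */15 -> active={job_B:*/19, job_C:*/19, job_D:*/15, job_E:*/13}
Op 7: register job_C */19 -> active={job_B:*/19, job_C:*/19, job_D:*/15, job_E:*/13}
Op 8: unregister job_B -> active={job_C:*/19, job_D:*/15, job_E:*/13}
Op 9: register job_A */18 -> active={job_A:*/18, job_C:*/19, job_D:*/15, job_E:*/13}
  job_A: interval 18, next fire after T=142 is 144
  job_C: interval 19, next fire after T=142 is 152
  job_D: interval 15, next fire after T=142 is 150
  job_E: interval 13, next fire after T=142 is 143
Earliest fire time = 143 (job job_E)

Answer: 143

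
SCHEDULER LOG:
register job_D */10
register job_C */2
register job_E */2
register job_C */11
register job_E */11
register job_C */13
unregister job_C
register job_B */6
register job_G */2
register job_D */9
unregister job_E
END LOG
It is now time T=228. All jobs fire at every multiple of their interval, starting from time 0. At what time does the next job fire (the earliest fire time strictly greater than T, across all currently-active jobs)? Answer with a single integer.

Op 1: register job_D */10 -> active={job_D:*/10}
Op 2: register job_C */2 -> active={job_C:*/2, job_D:*/10}
Op 3: register job_E */2 -> active={job_C:*/2, job_D:*/10, job_E:*/2}
Op 4: register job_C */11 -> active={job_C:*/11, job_D:*/10, job_E:*/2}
Op 5: register job_E */11 -> active={job_C:*/11, job_D:*/10, job_E:*/11}
Op 6: register job_C */13 -> active={job_C:*/13, job_D:*/10, job_E:*/11}
Op 7: unregister job_C -> active={job_D:*/10, job_E:*/11}
Op 8: register job_B */6 -> active={job_B:*/6, job_D:*/10, job_E:*/11}
Op 9: register job_G */2 -> active={job_B:*/6, job_D:*/10, job_E:*/11, job_G:*/2}
Op 10: register job_D */9 -> active={job_B:*/6, job_D:*/9, job_E:*/11, job_G:*/2}
Op 11: unregister job_E -> active={job_B:*/6, job_D:*/9, job_G:*/2}
  job_B: interval 6, next fire after T=228 is 234
  job_D: interval 9, next fire after T=228 is 234
  job_G: interval 2, next fire after T=228 is 230
Earliest fire time = 230 (job job_G)

Answer: 230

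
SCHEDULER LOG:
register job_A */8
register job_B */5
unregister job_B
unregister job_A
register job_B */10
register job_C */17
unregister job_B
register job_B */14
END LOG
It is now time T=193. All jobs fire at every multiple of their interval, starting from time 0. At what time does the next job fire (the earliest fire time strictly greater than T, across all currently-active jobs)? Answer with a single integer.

Answer: 196

Derivation:
Op 1: register job_A */8 -> active={job_A:*/8}
Op 2: register job_B */5 -> active={job_A:*/8, job_B:*/5}
Op 3: unregister job_B -> active={job_A:*/8}
Op 4: unregister job_A -> active={}
Op 5: register job_B */10 -> active={job_B:*/10}
Op 6: register job_C */17 -> active={job_B:*/10, job_C:*/17}
Op 7: unregister job_B -> active={job_C:*/17}
Op 8: register job_B */14 -> active={job_B:*/14, job_C:*/17}
  job_B: interval 14, next fire after T=193 is 196
  job_C: interval 17, next fire after T=193 is 204
Earliest fire time = 196 (job job_B)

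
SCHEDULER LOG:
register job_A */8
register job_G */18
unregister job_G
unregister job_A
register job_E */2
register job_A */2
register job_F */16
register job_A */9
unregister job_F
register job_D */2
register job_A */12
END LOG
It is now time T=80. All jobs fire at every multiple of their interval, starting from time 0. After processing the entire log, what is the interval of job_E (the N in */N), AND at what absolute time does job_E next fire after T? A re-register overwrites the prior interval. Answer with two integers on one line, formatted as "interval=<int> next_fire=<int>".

Answer: interval=2 next_fire=82

Derivation:
Op 1: register job_A */8 -> active={job_A:*/8}
Op 2: register job_G */18 -> active={job_A:*/8, job_G:*/18}
Op 3: unregister job_G -> active={job_A:*/8}
Op 4: unregister job_A -> active={}
Op 5: register job_E */2 -> active={job_E:*/2}
Op 6: register job_A */2 -> active={job_A:*/2, job_E:*/2}
Op 7: register job_F */16 -> active={job_A:*/2, job_E:*/2, job_F:*/16}
Op 8: register job_A */9 -> active={job_A:*/9, job_E:*/2, job_F:*/16}
Op 9: unregister job_F -> active={job_A:*/9, job_E:*/2}
Op 10: register job_D */2 -> active={job_A:*/9, job_D:*/2, job_E:*/2}
Op 11: register job_A */12 -> active={job_A:*/12, job_D:*/2, job_E:*/2}
Final interval of job_E = 2
Next fire of job_E after T=80: (80//2+1)*2 = 82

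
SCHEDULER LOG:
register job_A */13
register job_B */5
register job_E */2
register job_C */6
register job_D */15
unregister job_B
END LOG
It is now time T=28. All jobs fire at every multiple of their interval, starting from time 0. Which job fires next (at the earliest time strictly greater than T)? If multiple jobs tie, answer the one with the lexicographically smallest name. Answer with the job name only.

Answer: job_C

Derivation:
Op 1: register job_A */13 -> active={job_A:*/13}
Op 2: register job_B */5 -> active={job_A:*/13, job_B:*/5}
Op 3: register job_E */2 -> active={job_A:*/13, job_B:*/5, job_E:*/2}
Op 4: register job_C */6 -> active={job_A:*/13, job_B:*/5, job_C:*/6, job_E:*/2}
Op 5: register job_D */15 -> active={job_A:*/13, job_B:*/5, job_C:*/6, job_D:*/15, job_E:*/2}
Op 6: unregister job_B -> active={job_A:*/13, job_C:*/6, job_D:*/15, job_E:*/2}
  job_A: interval 13, next fire after T=28 is 39
  job_C: interval 6, next fire after T=28 is 30
  job_D: interval 15, next fire after T=28 is 30
  job_E: interval 2, next fire after T=28 is 30
Earliest = 30, winner (lex tiebreak) = job_C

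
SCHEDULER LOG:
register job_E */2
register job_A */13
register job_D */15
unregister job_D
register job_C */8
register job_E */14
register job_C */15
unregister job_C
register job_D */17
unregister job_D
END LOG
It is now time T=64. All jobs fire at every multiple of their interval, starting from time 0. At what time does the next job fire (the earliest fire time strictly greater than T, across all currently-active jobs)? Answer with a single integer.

Op 1: register job_E */2 -> active={job_E:*/2}
Op 2: register job_A */13 -> active={job_A:*/13, job_E:*/2}
Op 3: register job_D */15 -> active={job_A:*/13, job_D:*/15, job_E:*/2}
Op 4: unregister job_D -> active={job_A:*/13, job_E:*/2}
Op 5: register job_C */8 -> active={job_A:*/13, job_C:*/8, job_E:*/2}
Op 6: register job_E */14 -> active={job_A:*/13, job_C:*/8, job_E:*/14}
Op 7: register job_C */15 -> active={job_A:*/13, job_C:*/15, job_E:*/14}
Op 8: unregister job_C -> active={job_A:*/13, job_E:*/14}
Op 9: register job_D */17 -> active={job_A:*/13, job_D:*/17, job_E:*/14}
Op 10: unregister job_D -> active={job_A:*/13, job_E:*/14}
  job_A: interval 13, next fire after T=64 is 65
  job_E: interval 14, next fire after T=64 is 70
Earliest fire time = 65 (job job_A)

Answer: 65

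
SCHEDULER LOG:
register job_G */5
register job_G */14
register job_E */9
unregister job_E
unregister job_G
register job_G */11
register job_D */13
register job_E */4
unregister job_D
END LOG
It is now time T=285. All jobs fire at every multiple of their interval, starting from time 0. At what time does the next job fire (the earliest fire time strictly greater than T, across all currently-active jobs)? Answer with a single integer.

Op 1: register job_G */5 -> active={job_G:*/5}
Op 2: register job_G */14 -> active={job_G:*/14}
Op 3: register job_E */9 -> active={job_E:*/9, job_G:*/14}
Op 4: unregister job_E -> active={job_G:*/14}
Op 5: unregister job_G -> active={}
Op 6: register job_G */11 -> active={job_G:*/11}
Op 7: register job_D */13 -> active={job_D:*/13, job_G:*/11}
Op 8: register job_E */4 -> active={job_D:*/13, job_E:*/4, job_G:*/11}
Op 9: unregister job_D -> active={job_E:*/4, job_G:*/11}
  job_E: interval 4, next fire after T=285 is 288
  job_G: interval 11, next fire after T=285 is 286
Earliest fire time = 286 (job job_G)

Answer: 286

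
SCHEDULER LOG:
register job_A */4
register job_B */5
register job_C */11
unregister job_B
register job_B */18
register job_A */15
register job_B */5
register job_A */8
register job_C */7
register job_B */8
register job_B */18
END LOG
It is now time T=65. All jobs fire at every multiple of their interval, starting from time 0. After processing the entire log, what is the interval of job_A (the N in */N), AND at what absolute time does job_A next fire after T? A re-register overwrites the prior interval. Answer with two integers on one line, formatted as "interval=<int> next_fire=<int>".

Answer: interval=8 next_fire=72

Derivation:
Op 1: register job_A */4 -> active={job_A:*/4}
Op 2: register job_B */5 -> active={job_A:*/4, job_B:*/5}
Op 3: register job_C */11 -> active={job_A:*/4, job_B:*/5, job_C:*/11}
Op 4: unregister job_B -> active={job_A:*/4, job_C:*/11}
Op 5: register job_B */18 -> active={job_A:*/4, job_B:*/18, job_C:*/11}
Op 6: register job_A */15 -> active={job_A:*/15, job_B:*/18, job_C:*/11}
Op 7: register job_B */5 -> active={job_A:*/15, job_B:*/5, job_C:*/11}
Op 8: register job_A */8 -> active={job_A:*/8, job_B:*/5, job_C:*/11}
Op 9: register job_C */7 -> active={job_A:*/8, job_B:*/5, job_C:*/7}
Op 10: register job_B */8 -> active={job_A:*/8, job_B:*/8, job_C:*/7}
Op 11: register job_B */18 -> active={job_A:*/8, job_B:*/18, job_C:*/7}
Final interval of job_A = 8
Next fire of job_A after T=65: (65//8+1)*8 = 72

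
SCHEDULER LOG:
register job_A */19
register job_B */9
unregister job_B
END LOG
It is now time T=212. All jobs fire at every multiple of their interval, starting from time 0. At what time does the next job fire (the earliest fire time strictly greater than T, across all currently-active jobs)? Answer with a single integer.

Answer: 228

Derivation:
Op 1: register job_A */19 -> active={job_A:*/19}
Op 2: register job_B */9 -> active={job_A:*/19, job_B:*/9}
Op 3: unregister job_B -> active={job_A:*/19}
  job_A: interval 19, next fire after T=212 is 228
Earliest fire time = 228 (job job_A)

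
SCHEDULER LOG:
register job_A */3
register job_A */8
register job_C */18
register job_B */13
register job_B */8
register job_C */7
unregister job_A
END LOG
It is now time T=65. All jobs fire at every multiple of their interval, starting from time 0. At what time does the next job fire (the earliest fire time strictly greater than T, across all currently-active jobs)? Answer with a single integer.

Op 1: register job_A */3 -> active={job_A:*/3}
Op 2: register job_A */8 -> active={job_A:*/8}
Op 3: register job_C */18 -> active={job_A:*/8, job_C:*/18}
Op 4: register job_B */13 -> active={job_A:*/8, job_B:*/13, job_C:*/18}
Op 5: register job_B */8 -> active={job_A:*/8, job_B:*/8, job_C:*/18}
Op 6: register job_C */7 -> active={job_A:*/8, job_B:*/8, job_C:*/7}
Op 7: unregister job_A -> active={job_B:*/8, job_C:*/7}
  job_B: interval 8, next fire after T=65 is 72
  job_C: interval 7, next fire after T=65 is 70
Earliest fire time = 70 (job job_C)

Answer: 70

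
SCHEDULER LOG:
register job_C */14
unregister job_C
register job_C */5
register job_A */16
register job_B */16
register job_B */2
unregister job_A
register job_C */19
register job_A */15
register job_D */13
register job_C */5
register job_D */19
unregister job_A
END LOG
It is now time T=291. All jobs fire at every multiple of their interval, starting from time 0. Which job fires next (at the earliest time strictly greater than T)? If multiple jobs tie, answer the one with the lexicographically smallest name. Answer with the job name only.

Answer: job_B

Derivation:
Op 1: register job_C */14 -> active={job_C:*/14}
Op 2: unregister job_C -> active={}
Op 3: register job_C */5 -> active={job_C:*/5}
Op 4: register job_A */16 -> active={job_A:*/16, job_C:*/5}
Op 5: register job_B */16 -> active={job_A:*/16, job_B:*/16, job_C:*/5}
Op 6: register job_B */2 -> active={job_A:*/16, job_B:*/2, job_C:*/5}
Op 7: unregister job_A -> active={job_B:*/2, job_C:*/5}
Op 8: register job_C */19 -> active={job_B:*/2, job_C:*/19}
Op 9: register job_A */15 -> active={job_A:*/15, job_B:*/2, job_C:*/19}
Op 10: register job_D */13 -> active={job_A:*/15, job_B:*/2, job_C:*/19, job_D:*/13}
Op 11: register job_C */5 -> active={job_A:*/15, job_B:*/2, job_C:*/5, job_D:*/13}
Op 12: register job_D */19 -> active={job_A:*/15, job_B:*/2, job_C:*/5, job_D:*/19}
Op 13: unregister job_A -> active={job_B:*/2, job_C:*/5, job_D:*/19}
  job_B: interval 2, next fire after T=291 is 292
  job_C: interval 5, next fire after T=291 is 295
  job_D: interval 19, next fire after T=291 is 304
Earliest = 292, winner (lex tiebreak) = job_B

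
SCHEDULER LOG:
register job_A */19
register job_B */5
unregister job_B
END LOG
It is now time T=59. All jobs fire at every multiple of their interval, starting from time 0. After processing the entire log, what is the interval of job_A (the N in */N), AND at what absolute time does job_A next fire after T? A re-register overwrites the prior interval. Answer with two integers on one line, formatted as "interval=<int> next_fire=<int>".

Op 1: register job_A */19 -> active={job_A:*/19}
Op 2: register job_B */5 -> active={job_A:*/19, job_B:*/5}
Op 3: unregister job_B -> active={job_A:*/19}
Final interval of job_A = 19
Next fire of job_A after T=59: (59//19+1)*19 = 76

Answer: interval=19 next_fire=76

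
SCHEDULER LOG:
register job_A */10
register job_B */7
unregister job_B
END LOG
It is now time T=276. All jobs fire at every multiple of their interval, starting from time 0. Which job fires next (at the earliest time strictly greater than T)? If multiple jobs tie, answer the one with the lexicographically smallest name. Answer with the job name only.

Answer: job_A

Derivation:
Op 1: register job_A */10 -> active={job_A:*/10}
Op 2: register job_B */7 -> active={job_A:*/10, job_B:*/7}
Op 3: unregister job_B -> active={job_A:*/10}
  job_A: interval 10, next fire after T=276 is 280
Earliest = 280, winner (lex tiebreak) = job_A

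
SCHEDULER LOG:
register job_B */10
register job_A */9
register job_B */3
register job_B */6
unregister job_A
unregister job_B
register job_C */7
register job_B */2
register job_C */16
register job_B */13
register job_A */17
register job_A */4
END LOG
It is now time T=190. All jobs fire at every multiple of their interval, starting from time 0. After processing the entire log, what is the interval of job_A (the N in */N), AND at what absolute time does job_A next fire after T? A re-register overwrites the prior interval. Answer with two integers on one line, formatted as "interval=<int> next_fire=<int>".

Answer: interval=4 next_fire=192

Derivation:
Op 1: register job_B */10 -> active={job_B:*/10}
Op 2: register job_A */9 -> active={job_A:*/9, job_B:*/10}
Op 3: register job_B */3 -> active={job_A:*/9, job_B:*/3}
Op 4: register job_B */6 -> active={job_A:*/9, job_B:*/6}
Op 5: unregister job_A -> active={job_B:*/6}
Op 6: unregister job_B -> active={}
Op 7: register job_C */7 -> active={job_C:*/7}
Op 8: register job_B */2 -> active={job_B:*/2, job_C:*/7}
Op 9: register job_C */16 -> active={job_B:*/2, job_C:*/16}
Op 10: register job_B */13 -> active={job_B:*/13, job_C:*/16}
Op 11: register job_A */17 -> active={job_A:*/17, job_B:*/13, job_C:*/16}
Op 12: register job_A */4 -> active={job_A:*/4, job_B:*/13, job_C:*/16}
Final interval of job_A = 4
Next fire of job_A after T=190: (190//4+1)*4 = 192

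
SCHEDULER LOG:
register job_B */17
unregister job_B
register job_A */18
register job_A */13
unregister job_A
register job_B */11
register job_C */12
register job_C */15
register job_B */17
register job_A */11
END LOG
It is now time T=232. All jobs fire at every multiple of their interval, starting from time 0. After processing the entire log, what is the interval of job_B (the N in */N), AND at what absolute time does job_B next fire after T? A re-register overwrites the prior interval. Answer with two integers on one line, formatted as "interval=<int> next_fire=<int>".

Answer: interval=17 next_fire=238

Derivation:
Op 1: register job_B */17 -> active={job_B:*/17}
Op 2: unregister job_B -> active={}
Op 3: register job_A */18 -> active={job_A:*/18}
Op 4: register job_A */13 -> active={job_A:*/13}
Op 5: unregister job_A -> active={}
Op 6: register job_B */11 -> active={job_B:*/11}
Op 7: register job_C */12 -> active={job_B:*/11, job_C:*/12}
Op 8: register job_C */15 -> active={job_B:*/11, job_C:*/15}
Op 9: register job_B */17 -> active={job_B:*/17, job_C:*/15}
Op 10: register job_A */11 -> active={job_A:*/11, job_B:*/17, job_C:*/15}
Final interval of job_B = 17
Next fire of job_B after T=232: (232//17+1)*17 = 238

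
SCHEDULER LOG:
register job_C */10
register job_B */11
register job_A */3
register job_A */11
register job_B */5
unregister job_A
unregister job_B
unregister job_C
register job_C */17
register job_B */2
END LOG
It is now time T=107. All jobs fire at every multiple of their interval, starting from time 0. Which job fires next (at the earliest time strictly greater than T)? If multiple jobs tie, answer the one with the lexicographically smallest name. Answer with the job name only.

Op 1: register job_C */10 -> active={job_C:*/10}
Op 2: register job_B */11 -> active={job_B:*/11, job_C:*/10}
Op 3: register job_A */3 -> active={job_A:*/3, job_B:*/11, job_C:*/10}
Op 4: register job_A */11 -> active={job_A:*/11, job_B:*/11, job_C:*/10}
Op 5: register job_B */5 -> active={job_A:*/11, job_B:*/5, job_C:*/10}
Op 6: unregister job_A -> active={job_B:*/5, job_C:*/10}
Op 7: unregister job_B -> active={job_C:*/10}
Op 8: unregister job_C -> active={}
Op 9: register job_C */17 -> active={job_C:*/17}
Op 10: register job_B */2 -> active={job_B:*/2, job_C:*/17}
  job_B: interval 2, next fire after T=107 is 108
  job_C: interval 17, next fire after T=107 is 119
Earliest = 108, winner (lex tiebreak) = job_B

Answer: job_B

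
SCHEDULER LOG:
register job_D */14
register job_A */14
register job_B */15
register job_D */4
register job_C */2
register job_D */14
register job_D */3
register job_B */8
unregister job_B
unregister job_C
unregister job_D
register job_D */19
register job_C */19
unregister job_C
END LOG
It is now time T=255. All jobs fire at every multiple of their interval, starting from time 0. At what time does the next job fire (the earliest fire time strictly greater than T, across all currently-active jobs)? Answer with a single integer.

Op 1: register job_D */14 -> active={job_D:*/14}
Op 2: register job_A */14 -> active={job_A:*/14, job_D:*/14}
Op 3: register job_B */15 -> active={job_A:*/14, job_B:*/15, job_D:*/14}
Op 4: register job_D */4 -> active={job_A:*/14, job_B:*/15, job_D:*/4}
Op 5: register job_C */2 -> active={job_A:*/14, job_B:*/15, job_C:*/2, job_D:*/4}
Op 6: register job_D */14 -> active={job_A:*/14, job_B:*/15, job_C:*/2, job_D:*/14}
Op 7: register job_D */3 -> active={job_A:*/14, job_B:*/15, job_C:*/2, job_D:*/3}
Op 8: register job_B */8 -> active={job_A:*/14, job_B:*/8, job_C:*/2, job_D:*/3}
Op 9: unregister job_B -> active={job_A:*/14, job_C:*/2, job_D:*/3}
Op 10: unregister job_C -> active={job_A:*/14, job_D:*/3}
Op 11: unregister job_D -> active={job_A:*/14}
Op 12: register job_D */19 -> active={job_A:*/14, job_D:*/19}
Op 13: register job_C */19 -> active={job_A:*/14, job_C:*/19, job_D:*/19}
Op 14: unregister job_C -> active={job_A:*/14, job_D:*/19}
  job_A: interval 14, next fire after T=255 is 266
  job_D: interval 19, next fire after T=255 is 266
Earliest fire time = 266 (job job_A)

Answer: 266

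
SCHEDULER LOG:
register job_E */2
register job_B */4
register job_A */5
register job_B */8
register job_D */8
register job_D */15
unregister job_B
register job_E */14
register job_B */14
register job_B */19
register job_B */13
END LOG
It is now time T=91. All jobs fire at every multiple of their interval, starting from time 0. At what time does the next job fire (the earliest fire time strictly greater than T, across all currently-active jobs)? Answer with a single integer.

Op 1: register job_E */2 -> active={job_E:*/2}
Op 2: register job_B */4 -> active={job_B:*/4, job_E:*/2}
Op 3: register job_A */5 -> active={job_A:*/5, job_B:*/4, job_E:*/2}
Op 4: register job_B */8 -> active={job_A:*/5, job_B:*/8, job_E:*/2}
Op 5: register job_D */8 -> active={job_A:*/5, job_B:*/8, job_D:*/8, job_E:*/2}
Op 6: register job_D */15 -> active={job_A:*/5, job_B:*/8, job_D:*/15, job_E:*/2}
Op 7: unregister job_B -> active={job_A:*/5, job_D:*/15, job_E:*/2}
Op 8: register job_E */14 -> active={job_A:*/5, job_D:*/15, job_E:*/14}
Op 9: register job_B */14 -> active={job_A:*/5, job_B:*/14, job_D:*/15, job_E:*/14}
Op 10: register job_B */19 -> active={job_A:*/5, job_B:*/19, job_D:*/15, job_E:*/14}
Op 11: register job_B */13 -> active={job_A:*/5, job_B:*/13, job_D:*/15, job_E:*/14}
  job_A: interval 5, next fire after T=91 is 95
  job_B: interval 13, next fire after T=91 is 104
  job_D: interval 15, next fire after T=91 is 105
  job_E: interval 14, next fire after T=91 is 98
Earliest fire time = 95 (job job_A)

Answer: 95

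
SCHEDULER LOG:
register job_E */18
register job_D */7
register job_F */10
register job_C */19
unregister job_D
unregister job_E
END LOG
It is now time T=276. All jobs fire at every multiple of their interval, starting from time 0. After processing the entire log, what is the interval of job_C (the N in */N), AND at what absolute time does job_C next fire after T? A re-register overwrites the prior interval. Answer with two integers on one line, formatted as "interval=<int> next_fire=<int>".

Op 1: register job_E */18 -> active={job_E:*/18}
Op 2: register job_D */7 -> active={job_D:*/7, job_E:*/18}
Op 3: register job_F */10 -> active={job_D:*/7, job_E:*/18, job_F:*/10}
Op 4: register job_C */19 -> active={job_C:*/19, job_D:*/7, job_E:*/18, job_F:*/10}
Op 5: unregister job_D -> active={job_C:*/19, job_E:*/18, job_F:*/10}
Op 6: unregister job_E -> active={job_C:*/19, job_F:*/10}
Final interval of job_C = 19
Next fire of job_C after T=276: (276//19+1)*19 = 285

Answer: interval=19 next_fire=285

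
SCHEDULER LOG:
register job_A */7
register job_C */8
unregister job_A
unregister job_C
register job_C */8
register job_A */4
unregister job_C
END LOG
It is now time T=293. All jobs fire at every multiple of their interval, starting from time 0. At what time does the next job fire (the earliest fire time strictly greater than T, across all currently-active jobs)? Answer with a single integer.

Answer: 296

Derivation:
Op 1: register job_A */7 -> active={job_A:*/7}
Op 2: register job_C */8 -> active={job_A:*/7, job_C:*/8}
Op 3: unregister job_A -> active={job_C:*/8}
Op 4: unregister job_C -> active={}
Op 5: register job_C */8 -> active={job_C:*/8}
Op 6: register job_A */4 -> active={job_A:*/4, job_C:*/8}
Op 7: unregister job_C -> active={job_A:*/4}
  job_A: interval 4, next fire after T=293 is 296
Earliest fire time = 296 (job job_A)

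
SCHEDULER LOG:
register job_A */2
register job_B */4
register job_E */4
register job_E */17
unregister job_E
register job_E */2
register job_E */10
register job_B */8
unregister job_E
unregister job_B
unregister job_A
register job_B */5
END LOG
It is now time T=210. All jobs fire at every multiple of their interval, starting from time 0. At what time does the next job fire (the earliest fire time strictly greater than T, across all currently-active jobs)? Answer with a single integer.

Answer: 215

Derivation:
Op 1: register job_A */2 -> active={job_A:*/2}
Op 2: register job_B */4 -> active={job_A:*/2, job_B:*/4}
Op 3: register job_E */4 -> active={job_A:*/2, job_B:*/4, job_E:*/4}
Op 4: register job_E */17 -> active={job_A:*/2, job_B:*/4, job_E:*/17}
Op 5: unregister job_E -> active={job_A:*/2, job_B:*/4}
Op 6: register job_E */2 -> active={job_A:*/2, job_B:*/4, job_E:*/2}
Op 7: register job_E */10 -> active={job_A:*/2, job_B:*/4, job_E:*/10}
Op 8: register job_B */8 -> active={job_A:*/2, job_B:*/8, job_E:*/10}
Op 9: unregister job_E -> active={job_A:*/2, job_B:*/8}
Op 10: unregister job_B -> active={job_A:*/2}
Op 11: unregister job_A -> active={}
Op 12: register job_B */5 -> active={job_B:*/5}
  job_B: interval 5, next fire after T=210 is 215
Earliest fire time = 215 (job job_B)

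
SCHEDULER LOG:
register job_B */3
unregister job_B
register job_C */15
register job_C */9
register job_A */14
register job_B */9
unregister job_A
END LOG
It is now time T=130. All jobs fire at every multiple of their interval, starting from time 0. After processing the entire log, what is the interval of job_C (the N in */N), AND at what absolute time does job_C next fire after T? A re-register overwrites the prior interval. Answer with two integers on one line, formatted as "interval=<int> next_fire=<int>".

Op 1: register job_B */3 -> active={job_B:*/3}
Op 2: unregister job_B -> active={}
Op 3: register job_C */15 -> active={job_C:*/15}
Op 4: register job_C */9 -> active={job_C:*/9}
Op 5: register job_A */14 -> active={job_A:*/14, job_C:*/9}
Op 6: register job_B */9 -> active={job_A:*/14, job_B:*/9, job_C:*/9}
Op 7: unregister job_A -> active={job_B:*/9, job_C:*/9}
Final interval of job_C = 9
Next fire of job_C after T=130: (130//9+1)*9 = 135

Answer: interval=9 next_fire=135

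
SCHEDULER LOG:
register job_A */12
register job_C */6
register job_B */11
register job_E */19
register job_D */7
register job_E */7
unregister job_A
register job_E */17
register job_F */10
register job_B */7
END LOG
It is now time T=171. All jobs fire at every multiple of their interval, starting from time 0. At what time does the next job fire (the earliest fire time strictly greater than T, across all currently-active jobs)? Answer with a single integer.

Answer: 174

Derivation:
Op 1: register job_A */12 -> active={job_A:*/12}
Op 2: register job_C */6 -> active={job_A:*/12, job_C:*/6}
Op 3: register job_B */11 -> active={job_A:*/12, job_B:*/11, job_C:*/6}
Op 4: register job_E */19 -> active={job_A:*/12, job_B:*/11, job_C:*/6, job_E:*/19}
Op 5: register job_D */7 -> active={job_A:*/12, job_B:*/11, job_C:*/6, job_D:*/7, job_E:*/19}
Op 6: register job_E */7 -> active={job_A:*/12, job_B:*/11, job_C:*/6, job_D:*/7, job_E:*/7}
Op 7: unregister job_A -> active={job_B:*/11, job_C:*/6, job_D:*/7, job_E:*/7}
Op 8: register job_E */17 -> active={job_B:*/11, job_C:*/6, job_D:*/7, job_E:*/17}
Op 9: register job_F */10 -> active={job_B:*/11, job_C:*/6, job_D:*/7, job_E:*/17, job_F:*/10}
Op 10: register job_B */7 -> active={job_B:*/7, job_C:*/6, job_D:*/7, job_E:*/17, job_F:*/10}
  job_B: interval 7, next fire after T=171 is 175
  job_C: interval 6, next fire after T=171 is 174
  job_D: interval 7, next fire after T=171 is 175
  job_E: interval 17, next fire after T=171 is 187
  job_F: interval 10, next fire after T=171 is 180
Earliest fire time = 174 (job job_C)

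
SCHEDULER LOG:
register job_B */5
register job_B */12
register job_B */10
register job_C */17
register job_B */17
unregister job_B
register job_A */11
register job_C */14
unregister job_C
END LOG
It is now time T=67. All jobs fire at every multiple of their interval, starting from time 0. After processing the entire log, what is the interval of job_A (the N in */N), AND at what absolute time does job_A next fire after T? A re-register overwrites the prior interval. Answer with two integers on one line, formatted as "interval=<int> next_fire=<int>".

Answer: interval=11 next_fire=77

Derivation:
Op 1: register job_B */5 -> active={job_B:*/5}
Op 2: register job_B */12 -> active={job_B:*/12}
Op 3: register job_B */10 -> active={job_B:*/10}
Op 4: register job_C */17 -> active={job_B:*/10, job_C:*/17}
Op 5: register job_B */17 -> active={job_B:*/17, job_C:*/17}
Op 6: unregister job_B -> active={job_C:*/17}
Op 7: register job_A */11 -> active={job_A:*/11, job_C:*/17}
Op 8: register job_C */14 -> active={job_A:*/11, job_C:*/14}
Op 9: unregister job_C -> active={job_A:*/11}
Final interval of job_A = 11
Next fire of job_A after T=67: (67//11+1)*11 = 77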